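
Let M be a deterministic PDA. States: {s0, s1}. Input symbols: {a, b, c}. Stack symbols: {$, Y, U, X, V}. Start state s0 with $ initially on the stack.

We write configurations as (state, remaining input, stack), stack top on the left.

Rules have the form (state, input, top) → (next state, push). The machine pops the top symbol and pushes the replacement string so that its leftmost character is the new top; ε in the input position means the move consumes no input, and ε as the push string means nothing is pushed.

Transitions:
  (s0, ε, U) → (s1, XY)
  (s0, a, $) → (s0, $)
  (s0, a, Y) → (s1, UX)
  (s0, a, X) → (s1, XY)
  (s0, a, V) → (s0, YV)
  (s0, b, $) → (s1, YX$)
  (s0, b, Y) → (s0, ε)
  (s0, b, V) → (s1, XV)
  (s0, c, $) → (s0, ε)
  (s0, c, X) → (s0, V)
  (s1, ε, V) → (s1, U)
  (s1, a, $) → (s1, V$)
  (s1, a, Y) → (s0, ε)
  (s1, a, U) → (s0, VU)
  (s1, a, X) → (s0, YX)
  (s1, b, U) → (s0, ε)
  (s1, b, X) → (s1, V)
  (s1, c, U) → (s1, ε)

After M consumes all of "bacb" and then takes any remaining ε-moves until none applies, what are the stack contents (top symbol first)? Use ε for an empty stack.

XV$

(s0, bacb, $) ⊢ (s1, acb, YX$) ⊢ (s0, cb, X$) ⊢ (s0, b, V$) ⊢ (s1, ε, XV$)
All input consumed in state s1 with stack XV$.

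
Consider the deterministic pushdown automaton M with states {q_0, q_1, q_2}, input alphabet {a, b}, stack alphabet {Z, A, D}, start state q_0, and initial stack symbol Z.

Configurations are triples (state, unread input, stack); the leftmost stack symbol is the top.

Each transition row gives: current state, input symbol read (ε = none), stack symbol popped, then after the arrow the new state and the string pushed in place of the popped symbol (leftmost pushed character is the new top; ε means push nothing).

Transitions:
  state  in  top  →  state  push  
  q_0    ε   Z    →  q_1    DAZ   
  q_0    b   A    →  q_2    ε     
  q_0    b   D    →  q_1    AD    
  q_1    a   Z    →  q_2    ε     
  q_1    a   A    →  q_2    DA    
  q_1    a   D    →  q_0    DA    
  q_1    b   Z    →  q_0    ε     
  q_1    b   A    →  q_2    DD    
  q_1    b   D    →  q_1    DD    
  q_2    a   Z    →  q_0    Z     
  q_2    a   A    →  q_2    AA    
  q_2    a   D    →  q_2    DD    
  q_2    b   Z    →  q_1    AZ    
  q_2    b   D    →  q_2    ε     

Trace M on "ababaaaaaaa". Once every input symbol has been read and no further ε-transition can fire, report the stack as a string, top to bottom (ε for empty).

(q_0, ababaaaaaaa, Z)
  ε-move, top Z: go to q_1, push DAZ → (q_1, ababaaaaaaa, DAZ)
  read a, top D: go to q_0, push DA → (q_0, babaaaaaaa, DAAZ)
  read b, top D: go to q_1, push AD → (q_1, abaaaaaaa, ADAAZ)
  read a, top A: go to q_2, push DA → (q_2, baaaaaaa, DADAAZ)
  read b, top D: go to q_2, push ε → (q_2, aaaaaaa, ADAAZ)
  read a, top A: go to q_2, push AA → (q_2, aaaaaa, AADAAZ)
  read a, top A: go to q_2, push AA → (q_2, aaaaa, AAADAAZ)
  read a, top A: go to q_2, push AA → (q_2, aaaa, AAAADAAZ)
  read a, top A: go to q_2, push AA → (q_2, aaa, AAAAADAAZ)
  read a, top A: go to q_2, push AA → (q_2, aa, AAAAAADAAZ)
  read a, top A: go to q_2, push AA → (q_2, a, AAAAAAADAAZ)
  read a, top A: go to q_2, push AA → (q_2, ε, AAAAAAAADAAZ)
All input consumed in state q_2 with stack AAAAAAAADAAZ.

AAAAAAAADAAZ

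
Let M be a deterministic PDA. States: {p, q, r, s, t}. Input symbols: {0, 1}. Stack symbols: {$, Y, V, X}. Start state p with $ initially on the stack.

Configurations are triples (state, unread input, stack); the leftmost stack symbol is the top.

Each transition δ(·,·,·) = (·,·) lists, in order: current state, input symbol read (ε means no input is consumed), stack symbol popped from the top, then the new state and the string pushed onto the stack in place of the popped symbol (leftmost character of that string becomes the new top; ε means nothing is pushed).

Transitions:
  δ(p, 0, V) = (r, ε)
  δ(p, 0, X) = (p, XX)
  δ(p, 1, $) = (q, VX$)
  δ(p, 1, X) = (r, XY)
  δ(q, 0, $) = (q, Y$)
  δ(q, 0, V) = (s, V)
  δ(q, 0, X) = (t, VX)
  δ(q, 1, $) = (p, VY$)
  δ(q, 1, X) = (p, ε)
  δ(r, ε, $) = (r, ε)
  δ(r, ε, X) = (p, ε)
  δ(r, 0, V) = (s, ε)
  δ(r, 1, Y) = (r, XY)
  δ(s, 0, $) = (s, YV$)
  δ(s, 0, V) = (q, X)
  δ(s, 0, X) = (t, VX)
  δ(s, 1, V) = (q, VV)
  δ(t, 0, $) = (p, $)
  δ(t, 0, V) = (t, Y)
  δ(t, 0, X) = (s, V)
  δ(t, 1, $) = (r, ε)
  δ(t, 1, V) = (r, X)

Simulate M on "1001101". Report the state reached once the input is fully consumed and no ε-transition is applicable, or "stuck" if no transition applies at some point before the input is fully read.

stuck

(p, 1001101, $) ⊢ (q, 001101, VX$) ⊢ (s, 01101, VX$) ⊢ (q, 1101, XX$) ⊢ (p, 101, X$) ⊢ (r, 01, XY$) ⊢ (p, 01, Y$)
No transition for (p, 0, top Y); M blocks with input 01 remaining.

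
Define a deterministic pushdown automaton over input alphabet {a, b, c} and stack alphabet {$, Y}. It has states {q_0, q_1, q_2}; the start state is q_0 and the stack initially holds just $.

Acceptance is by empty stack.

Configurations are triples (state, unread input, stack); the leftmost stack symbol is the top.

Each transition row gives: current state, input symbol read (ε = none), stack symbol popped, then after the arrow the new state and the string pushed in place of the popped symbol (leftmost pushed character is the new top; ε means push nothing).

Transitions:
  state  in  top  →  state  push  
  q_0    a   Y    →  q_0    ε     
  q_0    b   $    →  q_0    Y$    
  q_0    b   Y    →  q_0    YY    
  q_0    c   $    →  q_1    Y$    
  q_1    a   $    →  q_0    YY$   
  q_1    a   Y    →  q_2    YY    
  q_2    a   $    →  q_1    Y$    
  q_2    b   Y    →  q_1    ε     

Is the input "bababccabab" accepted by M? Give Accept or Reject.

(q_0, bababccabab, $) ⊢ (q_0, ababccabab, Y$) ⊢ (q_0, babccabab, $) ⊢ (q_0, abccabab, Y$) ⊢ (q_0, bccabab, $) ⊢ (q_0, ccabab, Y$)
No transition applies at (q_0, ccabab, Y$); input not fully consumed.

Reject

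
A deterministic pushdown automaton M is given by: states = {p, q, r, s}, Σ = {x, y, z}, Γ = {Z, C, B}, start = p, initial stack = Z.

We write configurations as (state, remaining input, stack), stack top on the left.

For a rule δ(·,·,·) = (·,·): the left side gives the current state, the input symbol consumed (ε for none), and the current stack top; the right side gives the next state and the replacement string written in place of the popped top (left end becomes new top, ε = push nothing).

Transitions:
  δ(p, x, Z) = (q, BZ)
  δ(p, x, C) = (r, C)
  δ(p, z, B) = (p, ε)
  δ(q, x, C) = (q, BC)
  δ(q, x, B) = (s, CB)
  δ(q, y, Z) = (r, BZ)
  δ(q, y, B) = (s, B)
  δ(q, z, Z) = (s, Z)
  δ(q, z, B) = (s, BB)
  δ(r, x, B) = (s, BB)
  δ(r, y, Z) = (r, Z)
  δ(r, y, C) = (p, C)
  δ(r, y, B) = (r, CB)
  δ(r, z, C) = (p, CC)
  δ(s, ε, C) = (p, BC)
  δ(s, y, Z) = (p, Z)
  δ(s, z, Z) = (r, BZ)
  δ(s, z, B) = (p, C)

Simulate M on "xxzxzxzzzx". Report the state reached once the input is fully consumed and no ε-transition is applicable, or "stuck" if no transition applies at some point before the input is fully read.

(p, xxzxzxzzzx, Z) ⊢ (q, xzxzxzzzx, BZ) ⊢ (s, zxzxzzzx, CBZ) ⊢ (p, zxzxzzzx, BCBZ) ⊢ (p, xzxzzzx, CBZ) ⊢ (r, zxzzzx, CBZ) ⊢ (p, xzzzx, CCBZ) ⊢ (r, zzzx, CCBZ) ⊢ (p, zzx, CCCBZ)
No transition for (p, z, top C); M blocks with input zzx remaining.

stuck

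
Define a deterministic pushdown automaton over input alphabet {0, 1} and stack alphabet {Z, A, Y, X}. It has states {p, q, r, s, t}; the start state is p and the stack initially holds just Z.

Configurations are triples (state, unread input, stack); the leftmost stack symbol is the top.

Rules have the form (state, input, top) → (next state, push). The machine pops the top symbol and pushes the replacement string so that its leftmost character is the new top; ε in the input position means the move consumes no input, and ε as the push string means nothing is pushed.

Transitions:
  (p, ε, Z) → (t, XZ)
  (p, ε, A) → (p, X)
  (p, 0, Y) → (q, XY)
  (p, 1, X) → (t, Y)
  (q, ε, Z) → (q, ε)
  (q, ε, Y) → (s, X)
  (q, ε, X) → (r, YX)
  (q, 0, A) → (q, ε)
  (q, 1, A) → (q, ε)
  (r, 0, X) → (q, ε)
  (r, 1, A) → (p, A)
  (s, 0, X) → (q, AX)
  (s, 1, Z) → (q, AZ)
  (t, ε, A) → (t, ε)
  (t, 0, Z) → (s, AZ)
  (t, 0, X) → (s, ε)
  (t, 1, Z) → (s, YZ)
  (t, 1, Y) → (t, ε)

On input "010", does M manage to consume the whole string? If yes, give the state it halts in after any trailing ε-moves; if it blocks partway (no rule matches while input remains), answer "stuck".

q

(p, 010, Z)
  ε-move, top Z: go to t, push XZ → (t, 010, XZ)
  read 0, top X: go to s, push ε → (s, 10, Z)
  read 1, top Z: go to q, push AZ → (q, 0, AZ)
  read 0, top A: go to q, push ε → (q, ε, Z)
  ε-move, top Z: go to q, push ε → (q, ε, ε)
All input consumed; M is in state q.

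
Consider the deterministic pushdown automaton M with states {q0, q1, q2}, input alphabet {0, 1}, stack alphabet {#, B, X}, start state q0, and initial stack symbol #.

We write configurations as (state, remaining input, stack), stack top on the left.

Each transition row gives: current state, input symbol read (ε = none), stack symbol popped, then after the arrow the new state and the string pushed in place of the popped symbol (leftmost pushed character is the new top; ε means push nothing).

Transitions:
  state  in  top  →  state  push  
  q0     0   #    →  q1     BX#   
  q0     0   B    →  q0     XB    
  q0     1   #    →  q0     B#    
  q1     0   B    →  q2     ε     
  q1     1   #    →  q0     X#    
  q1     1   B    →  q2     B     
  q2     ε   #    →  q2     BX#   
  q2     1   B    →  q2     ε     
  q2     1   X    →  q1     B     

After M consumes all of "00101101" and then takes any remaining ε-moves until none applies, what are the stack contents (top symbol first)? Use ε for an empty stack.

X#

(q0, 00101101, #)
  read 0, top #: go to q1, push BX# → (q1, 0101101, BX#)
  read 0, top B: go to q2, push ε → (q2, 101101, X#)
  read 1, top X: go to q1, push B → (q1, 01101, B#)
  read 0, top B: go to q2, push ε → (q2, 1101, #)
  ε-move, top #: go to q2, push BX# → (q2, 1101, BX#)
  read 1, top B: go to q2, push ε → (q2, 101, X#)
  read 1, top X: go to q1, push B → (q1, 01, B#)
  read 0, top B: go to q2, push ε → (q2, 1, #)
  ε-move, top #: go to q2, push BX# → (q2, 1, BX#)
  read 1, top B: go to q2, push ε → (q2, ε, X#)
All input consumed in state q2 with stack X#.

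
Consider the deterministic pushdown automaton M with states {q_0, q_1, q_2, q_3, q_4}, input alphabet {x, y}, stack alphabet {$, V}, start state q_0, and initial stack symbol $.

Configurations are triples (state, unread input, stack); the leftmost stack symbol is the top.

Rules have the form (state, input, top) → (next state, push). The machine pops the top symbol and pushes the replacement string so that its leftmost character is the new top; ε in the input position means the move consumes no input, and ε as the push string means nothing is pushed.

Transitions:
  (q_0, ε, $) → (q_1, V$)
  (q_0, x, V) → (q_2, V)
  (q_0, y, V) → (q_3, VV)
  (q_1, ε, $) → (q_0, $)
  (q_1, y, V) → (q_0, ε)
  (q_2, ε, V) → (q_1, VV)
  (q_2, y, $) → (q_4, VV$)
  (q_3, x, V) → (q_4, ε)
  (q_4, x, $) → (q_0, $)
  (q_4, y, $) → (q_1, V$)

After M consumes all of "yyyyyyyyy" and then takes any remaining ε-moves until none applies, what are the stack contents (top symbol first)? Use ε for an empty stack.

V$

(q_0, yyyyyyyyy, $) ⊢ (q_1, yyyyyyyyy, V$) ⊢ (q_0, yyyyyyyy, $) ⊢ (q_1, yyyyyyyy, V$) ⊢ (q_0, yyyyyyy, $) ⊢ (q_1, yyyyyyy, V$) ⊢ (q_0, yyyyyy, $) ⊢ (q_1, yyyyyy, V$) ⊢ (q_0, yyyyy, $) ⊢ (q_1, yyyyy, V$) ⊢ (q_0, yyyy, $) ⊢ (q_1, yyyy, V$) ⊢ (q_0, yyy, $) ⊢ (q_1, yyy, V$) ⊢ (q_0, yy, $) ⊢ (q_1, yy, V$) ⊢ (q_0, y, $) ⊢ (q_1, y, V$) ⊢ (q_0, ε, $) ⊢ (q_1, ε, V$)
All input consumed in state q_1 with stack V$.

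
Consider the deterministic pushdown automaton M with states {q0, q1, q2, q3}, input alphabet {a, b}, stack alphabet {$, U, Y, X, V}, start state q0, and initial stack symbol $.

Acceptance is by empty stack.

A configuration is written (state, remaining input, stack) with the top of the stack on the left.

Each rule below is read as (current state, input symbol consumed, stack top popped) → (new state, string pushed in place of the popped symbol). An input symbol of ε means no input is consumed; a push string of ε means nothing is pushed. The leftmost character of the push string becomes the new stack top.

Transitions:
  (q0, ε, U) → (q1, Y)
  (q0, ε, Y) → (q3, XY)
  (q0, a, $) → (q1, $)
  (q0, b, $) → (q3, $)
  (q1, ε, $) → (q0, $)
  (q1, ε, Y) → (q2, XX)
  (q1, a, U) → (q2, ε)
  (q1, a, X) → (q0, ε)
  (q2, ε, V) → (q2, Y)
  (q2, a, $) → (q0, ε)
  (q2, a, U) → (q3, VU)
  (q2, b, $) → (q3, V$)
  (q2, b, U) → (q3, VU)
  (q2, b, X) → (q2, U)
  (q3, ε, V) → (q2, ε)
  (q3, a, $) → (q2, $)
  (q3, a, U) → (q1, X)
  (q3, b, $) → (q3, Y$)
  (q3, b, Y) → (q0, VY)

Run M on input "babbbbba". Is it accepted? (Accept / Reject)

(q0, babbbbba, $) ⊢ (q3, abbbbba, $) ⊢ (q2, bbbbba, $) ⊢ (q3, bbbba, V$) ⊢ (q2, bbbba, $) ⊢ (q3, bbba, V$) ⊢ (q2, bbba, $) ⊢ (q3, bba, V$) ⊢ (q2, bba, $) ⊢ (q3, ba, V$) ⊢ (q2, ba, $) ⊢ (q3, a, V$) ⊢ (q2, a, $) ⊢ (q0, ε, ε)
All input consumed and the stack is empty.

Accept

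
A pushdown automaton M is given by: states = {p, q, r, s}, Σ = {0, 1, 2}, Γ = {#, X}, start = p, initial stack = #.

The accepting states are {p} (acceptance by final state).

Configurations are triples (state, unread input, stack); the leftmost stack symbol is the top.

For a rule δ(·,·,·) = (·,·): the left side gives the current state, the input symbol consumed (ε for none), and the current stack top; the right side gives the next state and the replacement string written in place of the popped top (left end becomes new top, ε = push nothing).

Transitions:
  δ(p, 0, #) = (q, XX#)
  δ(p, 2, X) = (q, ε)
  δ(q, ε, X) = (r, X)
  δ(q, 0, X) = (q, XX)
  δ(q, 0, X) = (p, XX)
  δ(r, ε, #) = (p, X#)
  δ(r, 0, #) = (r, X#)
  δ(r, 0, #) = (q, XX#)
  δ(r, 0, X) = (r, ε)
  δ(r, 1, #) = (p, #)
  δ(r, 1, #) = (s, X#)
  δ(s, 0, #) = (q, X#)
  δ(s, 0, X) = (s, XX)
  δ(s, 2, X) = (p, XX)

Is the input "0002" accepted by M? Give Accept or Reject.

Reject

No computation consumes all input and reaches a final state.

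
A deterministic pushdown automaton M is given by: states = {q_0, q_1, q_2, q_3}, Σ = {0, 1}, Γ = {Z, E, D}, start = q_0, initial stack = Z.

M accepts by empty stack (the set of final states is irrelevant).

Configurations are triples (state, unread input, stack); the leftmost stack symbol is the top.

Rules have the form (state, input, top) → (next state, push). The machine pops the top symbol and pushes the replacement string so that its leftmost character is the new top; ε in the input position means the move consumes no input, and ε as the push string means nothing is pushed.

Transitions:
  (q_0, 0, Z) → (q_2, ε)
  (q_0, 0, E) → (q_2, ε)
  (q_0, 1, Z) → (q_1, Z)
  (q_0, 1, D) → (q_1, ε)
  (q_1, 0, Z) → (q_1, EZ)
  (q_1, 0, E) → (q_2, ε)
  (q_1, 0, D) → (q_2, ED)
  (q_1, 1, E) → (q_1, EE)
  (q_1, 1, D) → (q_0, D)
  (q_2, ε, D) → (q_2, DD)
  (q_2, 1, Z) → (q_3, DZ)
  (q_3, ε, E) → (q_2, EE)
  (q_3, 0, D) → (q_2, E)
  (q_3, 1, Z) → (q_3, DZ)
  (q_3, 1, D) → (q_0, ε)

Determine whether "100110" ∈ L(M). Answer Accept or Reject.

(q_0, 100110, Z) ⊢ (q_1, 00110, Z) ⊢ (q_1, 0110, EZ) ⊢ (q_2, 110, Z) ⊢ (q_3, 10, DZ) ⊢ (q_0, 0, Z) ⊢ (q_2, ε, ε)
All input consumed and the stack is empty.

Accept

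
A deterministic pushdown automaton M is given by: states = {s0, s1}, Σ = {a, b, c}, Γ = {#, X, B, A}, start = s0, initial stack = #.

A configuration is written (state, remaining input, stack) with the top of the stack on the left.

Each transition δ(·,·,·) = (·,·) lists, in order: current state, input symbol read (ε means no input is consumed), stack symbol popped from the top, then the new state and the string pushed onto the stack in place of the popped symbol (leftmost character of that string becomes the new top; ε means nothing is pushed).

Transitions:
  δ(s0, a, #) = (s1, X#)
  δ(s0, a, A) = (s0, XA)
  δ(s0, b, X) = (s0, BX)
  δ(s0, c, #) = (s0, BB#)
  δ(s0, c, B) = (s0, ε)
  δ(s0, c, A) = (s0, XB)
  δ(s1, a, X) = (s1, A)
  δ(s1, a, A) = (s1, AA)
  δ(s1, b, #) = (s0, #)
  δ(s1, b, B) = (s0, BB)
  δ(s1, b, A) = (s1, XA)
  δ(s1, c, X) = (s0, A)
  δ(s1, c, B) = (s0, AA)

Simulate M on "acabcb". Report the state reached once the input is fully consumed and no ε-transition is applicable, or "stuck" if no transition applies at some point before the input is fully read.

(s0, acabcb, #) ⊢ (s1, cabcb, X#) ⊢ (s0, abcb, A#) ⊢ (s0, bcb, XA#) ⊢ (s0, cb, BXA#) ⊢ (s0, b, XA#) ⊢ (s0, ε, BXA#)
All input consumed; M is in state s0.

s0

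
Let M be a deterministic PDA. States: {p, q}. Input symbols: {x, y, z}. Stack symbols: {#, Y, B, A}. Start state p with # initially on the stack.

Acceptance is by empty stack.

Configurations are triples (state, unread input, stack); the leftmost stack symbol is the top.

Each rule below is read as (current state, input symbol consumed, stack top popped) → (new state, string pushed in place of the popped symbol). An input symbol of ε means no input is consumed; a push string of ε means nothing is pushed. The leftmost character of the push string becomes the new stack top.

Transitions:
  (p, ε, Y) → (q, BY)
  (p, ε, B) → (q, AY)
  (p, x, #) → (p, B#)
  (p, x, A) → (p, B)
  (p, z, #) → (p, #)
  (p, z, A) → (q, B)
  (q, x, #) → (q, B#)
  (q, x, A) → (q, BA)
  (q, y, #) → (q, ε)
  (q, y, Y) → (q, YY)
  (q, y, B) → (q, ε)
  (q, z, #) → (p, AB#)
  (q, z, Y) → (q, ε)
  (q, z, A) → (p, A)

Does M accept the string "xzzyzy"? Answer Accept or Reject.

Accept

(p, xzzyzy, #)
  read x, top #: go to p, push B# → (p, zzyzy, B#)
  ε-move, top B: go to q, push AY → (q, zzyzy, AY#)
  read z, top A: go to p, push A → (p, zyzy, AY#)
  read z, top A: go to q, push B → (q, yzy, BY#)
  read y, top B: go to q, push ε → (q, zy, Y#)
  read z, top Y: go to q, push ε → (q, y, #)
  read y, top #: go to q, push ε → (q, ε, ε)
All input consumed and the stack is empty.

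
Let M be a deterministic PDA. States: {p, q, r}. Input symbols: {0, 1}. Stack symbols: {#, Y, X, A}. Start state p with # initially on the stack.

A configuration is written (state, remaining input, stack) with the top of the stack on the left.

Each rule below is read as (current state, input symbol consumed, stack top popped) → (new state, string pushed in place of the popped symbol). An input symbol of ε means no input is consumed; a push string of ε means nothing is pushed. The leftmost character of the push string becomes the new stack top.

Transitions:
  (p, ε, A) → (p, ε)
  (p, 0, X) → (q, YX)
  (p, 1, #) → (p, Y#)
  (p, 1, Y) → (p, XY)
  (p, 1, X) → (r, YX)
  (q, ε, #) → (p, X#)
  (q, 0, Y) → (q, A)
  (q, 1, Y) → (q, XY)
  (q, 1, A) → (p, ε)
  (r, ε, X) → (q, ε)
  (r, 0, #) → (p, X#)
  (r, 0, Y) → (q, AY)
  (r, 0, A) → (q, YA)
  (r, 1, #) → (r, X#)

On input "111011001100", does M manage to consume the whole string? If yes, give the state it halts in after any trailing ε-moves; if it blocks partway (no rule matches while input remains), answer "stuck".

stuck

(p, 111011001100, #) ⊢ (p, 11011001100, Y#) ⊢ (p, 1011001100, XY#) ⊢ (r, 011001100, YXY#) ⊢ (q, 11001100, AYXY#) ⊢ (p, 1001100, YXY#) ⊢ (p, 001100, XYXY#) ⊢ (q, 01100, YXYXY#) ⊢ (q, 1100, AXYXY#) ⊢ (p, 100, XYXY#) ⊢ (r, 00, YXYXY#) ⊢ (q, 0, AYXYXY#)
No transition for (q, 0, top A); M blocks with input 0 remaining.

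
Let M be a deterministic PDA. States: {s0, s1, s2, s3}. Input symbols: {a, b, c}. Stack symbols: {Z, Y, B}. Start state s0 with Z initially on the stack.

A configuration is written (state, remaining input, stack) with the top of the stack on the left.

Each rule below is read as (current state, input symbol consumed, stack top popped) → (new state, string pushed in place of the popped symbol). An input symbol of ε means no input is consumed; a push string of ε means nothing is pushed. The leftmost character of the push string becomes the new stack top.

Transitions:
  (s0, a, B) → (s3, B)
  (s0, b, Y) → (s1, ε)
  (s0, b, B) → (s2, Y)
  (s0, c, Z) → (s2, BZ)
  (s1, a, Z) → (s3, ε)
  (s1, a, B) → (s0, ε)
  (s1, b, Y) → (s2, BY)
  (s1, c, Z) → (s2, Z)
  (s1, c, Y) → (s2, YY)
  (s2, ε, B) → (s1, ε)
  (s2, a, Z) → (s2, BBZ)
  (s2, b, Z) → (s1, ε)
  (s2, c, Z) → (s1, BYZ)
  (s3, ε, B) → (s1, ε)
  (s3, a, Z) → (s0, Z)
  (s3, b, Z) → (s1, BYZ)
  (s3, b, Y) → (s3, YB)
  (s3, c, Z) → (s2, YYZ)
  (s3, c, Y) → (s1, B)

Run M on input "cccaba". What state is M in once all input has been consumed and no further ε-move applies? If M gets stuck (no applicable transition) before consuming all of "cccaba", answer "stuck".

(s0, cccaba, Z) ⊢ (s2, ccaba, BZ) ⊢ (s1, ccaba, Z) ⊢ (s2, caba, Z) ⊢ (s1, aba, BYZ) ⊢ (s0, ba, YZ) ⊢ (s1, a, Z) ⊢ (s3, ε, ε)
All input consumed; M is in state s3.

s3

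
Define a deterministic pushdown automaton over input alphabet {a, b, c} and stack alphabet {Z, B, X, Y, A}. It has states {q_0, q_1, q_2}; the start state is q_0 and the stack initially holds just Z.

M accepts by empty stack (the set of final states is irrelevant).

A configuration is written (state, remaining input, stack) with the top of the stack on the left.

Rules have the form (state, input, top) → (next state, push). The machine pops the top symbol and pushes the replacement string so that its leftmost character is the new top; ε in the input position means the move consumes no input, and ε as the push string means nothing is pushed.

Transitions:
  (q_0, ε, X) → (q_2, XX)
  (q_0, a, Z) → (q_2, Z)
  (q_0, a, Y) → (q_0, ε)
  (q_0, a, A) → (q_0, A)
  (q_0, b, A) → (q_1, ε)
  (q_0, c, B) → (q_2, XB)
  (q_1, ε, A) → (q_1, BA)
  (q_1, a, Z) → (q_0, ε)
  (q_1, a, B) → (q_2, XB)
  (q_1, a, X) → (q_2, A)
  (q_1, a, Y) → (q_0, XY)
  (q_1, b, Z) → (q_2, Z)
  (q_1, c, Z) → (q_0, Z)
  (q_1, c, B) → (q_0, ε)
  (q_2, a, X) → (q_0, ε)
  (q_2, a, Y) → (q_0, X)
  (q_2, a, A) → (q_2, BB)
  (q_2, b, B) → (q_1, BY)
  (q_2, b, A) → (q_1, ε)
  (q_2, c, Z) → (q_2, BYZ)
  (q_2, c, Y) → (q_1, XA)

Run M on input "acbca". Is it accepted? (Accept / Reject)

Reject

(q_0, acbca, Z) ⊢ (q_2, cbca, Z) ⊢ (q_2, bca, BYZ) ⊢ (q_1, ca, BYYZ) ⊢ (q_0, a, YYZ) ⊢ (q_0, ε, YZ)
All input consumed; stack is YZ, not empty, and no further ε-move applies.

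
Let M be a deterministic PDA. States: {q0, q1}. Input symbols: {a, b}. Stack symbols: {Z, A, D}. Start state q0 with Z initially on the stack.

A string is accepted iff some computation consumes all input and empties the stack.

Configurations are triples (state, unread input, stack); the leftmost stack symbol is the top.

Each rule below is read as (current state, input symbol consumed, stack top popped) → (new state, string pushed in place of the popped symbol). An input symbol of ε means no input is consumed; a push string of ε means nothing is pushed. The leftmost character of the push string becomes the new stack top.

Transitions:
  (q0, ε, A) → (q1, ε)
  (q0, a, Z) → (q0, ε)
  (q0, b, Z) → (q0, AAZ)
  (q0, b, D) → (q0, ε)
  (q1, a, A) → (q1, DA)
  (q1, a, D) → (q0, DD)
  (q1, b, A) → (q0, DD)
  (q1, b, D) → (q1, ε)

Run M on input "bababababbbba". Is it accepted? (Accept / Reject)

Accept

(q0, bababababbbba, Z)
  read b, top Z: go to q0, push AAZ → (q0, ababababbbba, AAZ)
  ε-move, top A: go to q1, push ε → (q1, ababababbbba, AZ)
  read a, top A: go to q1, push DA → (q1, babababbbba, DAZ)
  read b, top D: go to q1, push ε → (q1, abababbbba, AZ)
  read a, top A: go to q1, push DA → (q1, bababbbba, DAZ)
  read b, top D: go to q1, push ε → (q1, ababbbba, AZ)
  read a, top A: go to q1, push DA → (q1, babbbba, DAZ)
  read b, top D: go to q1, push ε → (q1, abbbba, AZ)
  read a, top A: go to q1, push DA → (q1, bbbba, DAZ)
  read b, top D: go to q1, push ε → (q1, bbba, AZ)
  read b, top A: go to q0, push DD → (q0, bba, DDZ)
  read b, top D: go to q0, push ε → (q0, ba, DZ)
  read b, top D: go to q0, push ε → (q0, a, Z)
  read a, top Z: go to q0, push ε → (q0, ε, ε)
All input consumed and the stack is empty.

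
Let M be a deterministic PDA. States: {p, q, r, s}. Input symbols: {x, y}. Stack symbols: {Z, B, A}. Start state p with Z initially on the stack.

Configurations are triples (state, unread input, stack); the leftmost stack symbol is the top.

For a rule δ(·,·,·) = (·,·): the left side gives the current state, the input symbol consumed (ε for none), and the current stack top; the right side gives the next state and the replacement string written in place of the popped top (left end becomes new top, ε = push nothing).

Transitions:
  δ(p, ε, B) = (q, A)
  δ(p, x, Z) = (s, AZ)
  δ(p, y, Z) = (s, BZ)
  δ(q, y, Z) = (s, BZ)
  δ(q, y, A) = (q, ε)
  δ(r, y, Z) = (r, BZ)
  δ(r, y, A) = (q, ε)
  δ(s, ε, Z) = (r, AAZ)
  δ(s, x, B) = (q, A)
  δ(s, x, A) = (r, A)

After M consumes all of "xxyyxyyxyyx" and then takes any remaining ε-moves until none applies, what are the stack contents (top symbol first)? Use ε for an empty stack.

AZ

(p, xxyyxyyxyyx, Z)
  read x, top Z: go to s, push AZ → (s, xyyxyyxyyx, AZ)
  read x, top A: go to r, push A → (r, yyxyyxyyx, AZ)
  read y, top A: go to q, push ε → (q, yxyyxyyx, Z)
  read y, top Z: go to s, push BZ → (s, xyyxyyx, BZ)
  read x, top B: go to q, push A → (q, yyxyyx, AZ)
  read y, top A: go to q, push ε → (q, yxyyx, Z)
  read y, top Z: go to s, push BZ → (s, xyyx, BZ)
  read x, top B: go to q, push A → (q, yyx, AZ)
  read y, top A: go to q, push ε → (q, yx, Z)
  read y, top Z: go to s, push BZ → (s, x, BZ)
  read x, top B: go to q, push A → (q, ε, AZ)
All input consumed in state q with stack AZ.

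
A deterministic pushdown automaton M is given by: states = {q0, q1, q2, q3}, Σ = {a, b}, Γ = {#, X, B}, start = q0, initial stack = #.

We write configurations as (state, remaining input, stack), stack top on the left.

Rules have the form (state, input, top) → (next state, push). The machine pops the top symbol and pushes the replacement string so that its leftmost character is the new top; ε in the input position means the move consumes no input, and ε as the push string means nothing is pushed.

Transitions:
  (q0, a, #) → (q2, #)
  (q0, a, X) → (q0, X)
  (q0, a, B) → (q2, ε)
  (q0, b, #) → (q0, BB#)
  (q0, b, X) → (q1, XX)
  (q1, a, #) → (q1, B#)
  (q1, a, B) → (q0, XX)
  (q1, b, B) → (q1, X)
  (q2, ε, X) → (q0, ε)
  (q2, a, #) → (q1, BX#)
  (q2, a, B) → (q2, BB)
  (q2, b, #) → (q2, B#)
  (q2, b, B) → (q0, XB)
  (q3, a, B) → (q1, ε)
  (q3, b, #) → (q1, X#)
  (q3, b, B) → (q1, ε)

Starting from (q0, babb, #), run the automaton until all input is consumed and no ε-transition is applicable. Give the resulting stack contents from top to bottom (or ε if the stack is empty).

(q0, babb, #) ⊢ (q0, abb, BB#) ⊢ (q2, bb, B#) ⊢ (q0, b, XB#) ⊢ (q1, ε, XXB#)
All input consumed in state q1 with stack XXB#.

XXB#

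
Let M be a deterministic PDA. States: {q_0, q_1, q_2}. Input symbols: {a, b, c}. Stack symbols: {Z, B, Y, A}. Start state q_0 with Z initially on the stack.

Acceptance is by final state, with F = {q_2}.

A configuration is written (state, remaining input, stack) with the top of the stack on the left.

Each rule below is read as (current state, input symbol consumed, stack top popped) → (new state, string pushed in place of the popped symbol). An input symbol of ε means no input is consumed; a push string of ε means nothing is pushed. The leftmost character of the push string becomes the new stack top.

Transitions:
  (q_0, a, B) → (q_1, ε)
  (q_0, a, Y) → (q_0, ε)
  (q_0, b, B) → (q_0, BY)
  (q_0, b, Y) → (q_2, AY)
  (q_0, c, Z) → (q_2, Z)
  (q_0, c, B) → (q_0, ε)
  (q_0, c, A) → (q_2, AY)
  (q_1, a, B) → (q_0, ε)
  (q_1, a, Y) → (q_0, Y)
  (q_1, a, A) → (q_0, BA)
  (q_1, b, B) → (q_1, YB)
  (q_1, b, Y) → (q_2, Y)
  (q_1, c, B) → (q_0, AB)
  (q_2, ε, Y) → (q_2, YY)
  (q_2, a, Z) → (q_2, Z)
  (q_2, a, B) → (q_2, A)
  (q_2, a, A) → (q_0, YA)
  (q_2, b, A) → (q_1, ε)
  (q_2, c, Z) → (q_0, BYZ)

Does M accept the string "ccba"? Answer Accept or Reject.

(q_0, ccba, Z)
  read c, top Z: go to q_2, push Z → (q_2, cba, Z)
  read c, top Z: go to q_0, push BYZ → (q_0, ba, BYZ)
  read b, top B: go to q_0, push BY → (q_0, a, BYYZ)
  read a, top B: go to q_1, push ε → (q_1, ε, YYZ)
All input consumed; state q_1 ∉ F and no further ε-move applies.

Reject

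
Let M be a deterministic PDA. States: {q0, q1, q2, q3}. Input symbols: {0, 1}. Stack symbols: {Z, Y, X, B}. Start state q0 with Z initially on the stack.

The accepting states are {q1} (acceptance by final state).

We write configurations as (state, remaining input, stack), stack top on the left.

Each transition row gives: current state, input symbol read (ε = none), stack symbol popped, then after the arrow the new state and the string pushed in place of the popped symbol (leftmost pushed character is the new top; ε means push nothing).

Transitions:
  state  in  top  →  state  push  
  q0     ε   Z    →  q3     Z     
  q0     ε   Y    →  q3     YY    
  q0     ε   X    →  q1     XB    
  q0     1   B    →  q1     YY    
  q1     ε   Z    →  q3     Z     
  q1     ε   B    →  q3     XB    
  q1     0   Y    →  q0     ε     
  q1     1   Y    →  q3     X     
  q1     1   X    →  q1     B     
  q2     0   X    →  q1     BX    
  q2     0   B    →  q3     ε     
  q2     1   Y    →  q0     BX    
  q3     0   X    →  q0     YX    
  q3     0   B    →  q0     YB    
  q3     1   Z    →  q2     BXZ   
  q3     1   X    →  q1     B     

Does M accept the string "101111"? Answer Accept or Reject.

(q0, 101111, Z)
  ε-move, top Z: go to q3, push Z → (q3, 101111, Z)
  read 1, top Z: go to q2, push BXZ → (q2, 01111, BXZ)
  read 0, top B: go to q3, push ε → (q3, 1111, XZ)
  read 1, top X: go to q1, push B → (q1, 111, BZ)
  ε-move, top B: go to q3, push XB → (q3, 111, XBZ)
  read 1, top X: go to q1, push B → (q1, 11, BBZ)
  ε-move, top B: go to q3, push XB → (q3, 11, XBBZ)
  read 1, top X: go to q1, push B → (q1, 1, BBBZ)
  ε-move, top B: go to q3, push XB → (q3, 1, XBBBZ)
  read 1, top X: go to q1, push B → (q1, ε, BBBBZ)
All input consumed; state q1 ∈ F.

Accept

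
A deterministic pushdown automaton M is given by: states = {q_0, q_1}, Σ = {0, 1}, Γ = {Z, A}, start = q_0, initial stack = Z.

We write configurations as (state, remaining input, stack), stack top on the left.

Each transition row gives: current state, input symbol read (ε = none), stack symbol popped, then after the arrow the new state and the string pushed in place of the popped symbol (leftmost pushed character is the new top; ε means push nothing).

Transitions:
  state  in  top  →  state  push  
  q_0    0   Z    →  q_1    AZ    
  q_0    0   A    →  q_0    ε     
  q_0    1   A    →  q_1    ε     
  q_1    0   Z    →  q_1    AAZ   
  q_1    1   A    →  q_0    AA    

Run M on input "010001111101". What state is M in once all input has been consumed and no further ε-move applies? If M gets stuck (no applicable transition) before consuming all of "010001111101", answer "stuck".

q_1

(q_0, 010001111101, Z) ⊢ (q_1, 10001111101, AZ) ⊢ (q_0, 0001111101, AAZ) ⊢ (q_0, 001111101, AZ) ⊢ (q_0, 01111101, Z) ⊢ (q_1, 1111101, AZ) ⊢ (q_0, 111101, AAZ) ⊢ (q_1, 11101, AZ) ⊢ (q_0, 1101, AAZ) ⊢ (q_1, 101, AZ) ⊢ (q_0, 01, AAZ) ⊢ (q_0, 1, AZ) ⊢ (q_1, ε, Z)
All input consumed; M is in state q_1.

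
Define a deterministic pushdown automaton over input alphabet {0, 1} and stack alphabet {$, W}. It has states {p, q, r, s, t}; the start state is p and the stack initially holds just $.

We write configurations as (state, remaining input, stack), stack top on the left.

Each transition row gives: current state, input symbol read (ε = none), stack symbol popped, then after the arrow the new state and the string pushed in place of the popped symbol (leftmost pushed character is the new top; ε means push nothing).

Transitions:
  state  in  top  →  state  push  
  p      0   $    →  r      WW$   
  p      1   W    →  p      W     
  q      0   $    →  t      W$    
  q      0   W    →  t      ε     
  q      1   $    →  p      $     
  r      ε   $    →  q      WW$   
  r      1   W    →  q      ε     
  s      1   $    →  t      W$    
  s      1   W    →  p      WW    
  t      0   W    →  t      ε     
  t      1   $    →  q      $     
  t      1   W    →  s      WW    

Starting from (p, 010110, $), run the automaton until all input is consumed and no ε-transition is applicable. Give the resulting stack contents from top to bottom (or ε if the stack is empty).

(p, 010110, $) ⊢ (r, 10110, WW$) ⊢ (q, 0110, W$) ⊢ (t, 110, $) ⊢ (q, 10, $) ⊢ (p, 0, $) ⊢ (r, ε, WW$)
All input consumed in state r with stack WW$.

WW$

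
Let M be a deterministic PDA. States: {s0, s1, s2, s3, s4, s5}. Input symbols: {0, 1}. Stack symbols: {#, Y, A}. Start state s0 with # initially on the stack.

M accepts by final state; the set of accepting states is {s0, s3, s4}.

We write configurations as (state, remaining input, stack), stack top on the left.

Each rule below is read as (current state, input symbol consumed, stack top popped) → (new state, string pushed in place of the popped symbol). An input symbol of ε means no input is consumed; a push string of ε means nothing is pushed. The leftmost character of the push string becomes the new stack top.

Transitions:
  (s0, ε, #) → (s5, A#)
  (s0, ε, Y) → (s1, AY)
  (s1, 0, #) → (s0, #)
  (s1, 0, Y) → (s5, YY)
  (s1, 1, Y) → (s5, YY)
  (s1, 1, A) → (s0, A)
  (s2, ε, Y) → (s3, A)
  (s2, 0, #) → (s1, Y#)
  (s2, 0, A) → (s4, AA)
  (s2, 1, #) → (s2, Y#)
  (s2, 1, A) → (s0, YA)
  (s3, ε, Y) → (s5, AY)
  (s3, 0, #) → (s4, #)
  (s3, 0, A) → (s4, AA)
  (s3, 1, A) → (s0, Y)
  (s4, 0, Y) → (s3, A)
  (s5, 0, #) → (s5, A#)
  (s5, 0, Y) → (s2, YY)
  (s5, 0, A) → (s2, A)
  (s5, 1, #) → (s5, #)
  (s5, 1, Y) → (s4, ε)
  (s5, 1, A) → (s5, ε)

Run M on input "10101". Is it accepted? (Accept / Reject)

Reject

(s0, 10101, #)
  ε-move, top #: go to s5, push A# → (s5, 10101, A#)
  read 1, top A: go to s5, push ε → (s5, 0101, #)
  read 0, top #: go to s5, push A# → (s5, 101, A#)
  read 1, top A: go to s5, push ε → (s5, 01, #)
  read 0, top #: go to s5, push A# → (s5, 1, A#)
  read 1, top A: go to s5, push ε → (s5, ε, #)
All input consumed; state s5 ∉ F and no further ε-move applies.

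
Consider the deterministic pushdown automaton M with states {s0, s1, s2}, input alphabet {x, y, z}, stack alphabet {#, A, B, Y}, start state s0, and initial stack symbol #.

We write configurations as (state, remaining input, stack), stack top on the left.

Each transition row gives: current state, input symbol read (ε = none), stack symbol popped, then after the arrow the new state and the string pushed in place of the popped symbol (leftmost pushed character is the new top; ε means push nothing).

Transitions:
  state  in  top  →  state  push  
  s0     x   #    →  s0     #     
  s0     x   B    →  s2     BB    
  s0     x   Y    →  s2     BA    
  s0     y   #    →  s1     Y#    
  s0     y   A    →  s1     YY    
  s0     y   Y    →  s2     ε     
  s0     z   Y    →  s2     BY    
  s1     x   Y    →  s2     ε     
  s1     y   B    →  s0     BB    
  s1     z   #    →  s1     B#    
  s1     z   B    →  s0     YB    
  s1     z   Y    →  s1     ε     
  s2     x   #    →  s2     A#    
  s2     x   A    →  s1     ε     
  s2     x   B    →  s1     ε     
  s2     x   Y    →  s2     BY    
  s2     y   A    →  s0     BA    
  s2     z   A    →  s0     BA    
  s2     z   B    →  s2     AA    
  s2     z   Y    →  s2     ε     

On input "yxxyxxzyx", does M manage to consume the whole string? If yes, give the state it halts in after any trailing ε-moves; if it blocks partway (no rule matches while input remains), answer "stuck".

s1

(s0, yxxyxxzyx, #)
  read y, top #: go to s1, push Y# → (s1, xxyxxzyx, Y#)
  read x, top Y: go to s2, push ε → (s2, xyxxzyx, #)
  read x, top #: go to s2, push A# → (s2, yxxzyx, A#)
  read y, top A: go to s0, push BA → (s0, xxzyx, BA#)
  read x, top B: go to s2, push BB → (s2, xzyx, BBA#)
  read x, top B: go to s1, push ε → (s1, zyx, BA#)
  read z, top B: go to s0, push YB → (s0, yx, YBA#)
  read y, top Y: go to s2, push ε → (s2, x, BA#)
  read x, top B: go to s1, push ε → (s1, ε, A#)
All input consumed; M is in state s1.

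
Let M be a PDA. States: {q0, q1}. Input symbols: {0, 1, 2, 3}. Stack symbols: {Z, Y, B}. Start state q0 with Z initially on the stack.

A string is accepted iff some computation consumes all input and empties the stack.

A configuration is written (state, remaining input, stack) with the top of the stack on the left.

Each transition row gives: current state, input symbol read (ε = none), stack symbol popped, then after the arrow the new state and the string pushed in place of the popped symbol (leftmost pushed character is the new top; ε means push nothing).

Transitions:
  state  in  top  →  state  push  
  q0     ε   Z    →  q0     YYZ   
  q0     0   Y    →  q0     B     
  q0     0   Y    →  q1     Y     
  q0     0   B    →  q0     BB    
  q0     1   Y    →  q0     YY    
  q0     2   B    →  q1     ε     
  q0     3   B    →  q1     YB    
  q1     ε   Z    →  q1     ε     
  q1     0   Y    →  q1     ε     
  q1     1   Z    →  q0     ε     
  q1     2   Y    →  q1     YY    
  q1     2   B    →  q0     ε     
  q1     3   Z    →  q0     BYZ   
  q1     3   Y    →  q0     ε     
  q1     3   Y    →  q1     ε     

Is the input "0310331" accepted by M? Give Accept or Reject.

Accept

One accepting computation: (q0, 0310331, Z) ⊢ (q0, 0310331, YYZ) ⊢ (q1, 310331, YYZ) ⊢ (q0, 10331, YZ) ⊢ (q0, 0331, YYZ) ⊢ (q1, 331, YYZ) ⊢ (q1, 31, YZ) ⊢ (q1, 1, Z) ⊢ (q0, ε, ε)
All input consumed and the stack is empty.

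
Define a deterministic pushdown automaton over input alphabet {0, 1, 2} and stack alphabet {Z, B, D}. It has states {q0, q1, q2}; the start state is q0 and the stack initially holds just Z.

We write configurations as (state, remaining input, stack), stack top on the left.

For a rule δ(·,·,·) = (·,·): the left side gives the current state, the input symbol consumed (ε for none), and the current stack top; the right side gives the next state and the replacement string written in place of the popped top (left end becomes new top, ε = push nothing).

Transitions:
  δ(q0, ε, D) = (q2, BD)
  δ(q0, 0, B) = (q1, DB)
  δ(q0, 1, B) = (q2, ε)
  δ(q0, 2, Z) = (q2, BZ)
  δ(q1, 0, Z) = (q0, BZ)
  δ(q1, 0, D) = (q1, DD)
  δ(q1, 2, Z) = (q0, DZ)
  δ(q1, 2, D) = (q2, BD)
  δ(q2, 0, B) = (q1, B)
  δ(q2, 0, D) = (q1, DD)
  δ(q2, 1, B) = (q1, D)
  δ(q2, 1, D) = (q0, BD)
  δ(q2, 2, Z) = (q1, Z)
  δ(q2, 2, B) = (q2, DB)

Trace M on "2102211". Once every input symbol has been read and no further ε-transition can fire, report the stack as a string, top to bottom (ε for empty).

(q0, 2102211, Z)
  read 2, top Z: go to q2, push BZ → (q2, 102211, BZ)
  read 1, top B: go to q1, push D → (q1, 02211, DZ)
  read 0, top D: go to q1, push DD → (q1, 2211, DDZ)
  read 2, top D: go to q2, push BD → (q2, 211, BDDZ)
  read 2, top B: go to q2, push DB → (q2, 11, DBDDZ)
  read 1, top D: go to q0, push BD → (q0, 1, BDBDDZ)
  read 1, top B: go to q2, push ε → (q2, ε, DBDDZ)
All input consumed in state q2 with stack DBDDZ.

DBDDZ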